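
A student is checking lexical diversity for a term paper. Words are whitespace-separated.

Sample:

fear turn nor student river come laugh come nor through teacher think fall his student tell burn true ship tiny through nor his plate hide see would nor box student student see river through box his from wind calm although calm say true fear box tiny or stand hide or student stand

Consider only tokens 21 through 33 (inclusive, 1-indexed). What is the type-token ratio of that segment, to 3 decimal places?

0.769

Segment tokens 21–33: through, nor, his, plate, hide, see, would, nor, box, student, student, see, river
Segment N = 13, segment V = 10.
TTR = 10 / 13 = 0.769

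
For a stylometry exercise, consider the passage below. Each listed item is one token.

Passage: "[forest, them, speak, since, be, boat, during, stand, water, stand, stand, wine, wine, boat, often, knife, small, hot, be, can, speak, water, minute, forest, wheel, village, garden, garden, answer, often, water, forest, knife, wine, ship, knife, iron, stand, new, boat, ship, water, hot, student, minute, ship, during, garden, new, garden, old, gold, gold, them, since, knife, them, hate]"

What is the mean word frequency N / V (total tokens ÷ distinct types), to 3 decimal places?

N = 58 tokens, V = 27 types.
Mean frequency = N / V = 58 / 27 = 2.148

2.148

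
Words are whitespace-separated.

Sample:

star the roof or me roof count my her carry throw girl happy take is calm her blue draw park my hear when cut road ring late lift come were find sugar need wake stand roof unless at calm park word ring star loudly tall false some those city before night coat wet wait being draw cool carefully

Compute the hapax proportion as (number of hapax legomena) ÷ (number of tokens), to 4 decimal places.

Frequencies: roof:3, star:2, my:2, her:2, calm:2, draw:2, park:2, ring:2, the:1, or:1, me:1, count:1, carry:1, throw:1, girl:1, happy:1, take:1, is:1, blue:1, hear:1, … (29 more, each freq 1)
Hapax count = 41; token count = 58.
Ratio = 41 / 58 = 0.7069

0.7069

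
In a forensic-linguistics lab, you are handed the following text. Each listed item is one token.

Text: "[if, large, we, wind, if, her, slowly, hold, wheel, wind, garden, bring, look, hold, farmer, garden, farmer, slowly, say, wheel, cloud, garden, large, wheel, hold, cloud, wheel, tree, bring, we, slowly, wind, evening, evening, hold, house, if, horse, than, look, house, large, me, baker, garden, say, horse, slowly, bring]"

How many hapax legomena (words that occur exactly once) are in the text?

5

Frequencies: slowly:4, hold:4, wheel:4, garden:4, if:3, large:3, wind:3, bring:3, we:2, look:2, farmer:2, say:2, cloud:2, evening:2, house:2, horse:2, her:1, tree:1, than:1, me:1, … (1 more, each freq 1)
Hapax (freq=1): baker, her, me, than, tree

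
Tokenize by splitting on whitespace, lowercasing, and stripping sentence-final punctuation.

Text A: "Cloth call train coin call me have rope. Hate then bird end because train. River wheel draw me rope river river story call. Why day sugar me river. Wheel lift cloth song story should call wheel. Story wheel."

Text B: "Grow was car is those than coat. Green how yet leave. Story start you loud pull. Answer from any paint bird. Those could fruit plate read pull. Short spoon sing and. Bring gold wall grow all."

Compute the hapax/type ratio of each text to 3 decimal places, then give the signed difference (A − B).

A: hapax=14, V=22, ratio=0.636
B: hapax=30, V=33, ratio=0.909
Difference = 0.636 − 0.909 = -0.273

-0.273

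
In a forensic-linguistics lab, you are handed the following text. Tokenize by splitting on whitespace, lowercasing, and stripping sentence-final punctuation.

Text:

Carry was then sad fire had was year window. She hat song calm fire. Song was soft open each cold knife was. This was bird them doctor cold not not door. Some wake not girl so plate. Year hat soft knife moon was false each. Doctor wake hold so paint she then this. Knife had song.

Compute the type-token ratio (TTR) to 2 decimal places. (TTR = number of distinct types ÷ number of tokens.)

0.57

N = 56 tokens, V = 32 types.
TTR = V / N = 32 / 56 = 0.57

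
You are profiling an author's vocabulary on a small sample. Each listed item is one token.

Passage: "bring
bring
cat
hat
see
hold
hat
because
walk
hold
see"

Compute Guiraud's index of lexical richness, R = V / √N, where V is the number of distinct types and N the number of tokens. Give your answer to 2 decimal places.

2.11

N = 11, V = 7.
√N = 3.316625
R = 7 / 3.316625 = 2.11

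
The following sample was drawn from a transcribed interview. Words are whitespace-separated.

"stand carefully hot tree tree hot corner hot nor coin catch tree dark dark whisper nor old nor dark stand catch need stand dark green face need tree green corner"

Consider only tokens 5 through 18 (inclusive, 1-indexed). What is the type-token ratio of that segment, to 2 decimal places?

0.64

Segment tokens 5–18: tree, hot, corner, hot, nor, coin, catch, tree, dark, dark, whisper, nor, old, nor
Segment N = 14, segment V = 9.
TTR = 9 / 14 = 0.64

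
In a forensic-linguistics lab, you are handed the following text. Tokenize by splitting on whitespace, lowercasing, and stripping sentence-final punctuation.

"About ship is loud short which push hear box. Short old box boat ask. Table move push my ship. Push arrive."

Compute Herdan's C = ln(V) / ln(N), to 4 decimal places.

N = 21, V = 16.
ln(V) = 2.772589, ln(N) = 3.044522
C = 2.772589 / 3.044522 = 0.9107

0.9107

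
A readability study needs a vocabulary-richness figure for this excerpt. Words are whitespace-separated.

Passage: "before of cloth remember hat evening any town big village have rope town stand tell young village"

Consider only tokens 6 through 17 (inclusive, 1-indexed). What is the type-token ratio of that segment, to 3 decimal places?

Segment tokens 6–17: evening, any, town, big, village, have, rope, town, stand, tell, young, village
Segment N = 12, segment V = 10.
TTR = 10 / 12 = 0.833

0.833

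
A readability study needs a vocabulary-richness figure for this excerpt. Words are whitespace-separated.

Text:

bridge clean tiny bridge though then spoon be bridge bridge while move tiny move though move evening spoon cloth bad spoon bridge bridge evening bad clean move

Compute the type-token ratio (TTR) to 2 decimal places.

0.44

N = 27 tokens, V = 12 types.
TTR = V / N = 12 / 27 = 0.44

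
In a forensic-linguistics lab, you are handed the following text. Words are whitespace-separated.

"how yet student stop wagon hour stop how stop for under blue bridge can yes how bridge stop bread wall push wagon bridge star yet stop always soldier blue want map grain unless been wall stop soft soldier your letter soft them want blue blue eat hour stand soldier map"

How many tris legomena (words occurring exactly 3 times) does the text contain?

3

Frequencies: stop:6, blue:4, how:3, bridge:3, soldier:3, yet:2, wagon:2, hour:2, wall:2, want:2, map:2, soft:2, student:1, for:1, under:1, can:1, yes:1, bread:1, push:1, star:1, … (9 more, each freq 1)
Words with frequency 3: bridge, how, soldier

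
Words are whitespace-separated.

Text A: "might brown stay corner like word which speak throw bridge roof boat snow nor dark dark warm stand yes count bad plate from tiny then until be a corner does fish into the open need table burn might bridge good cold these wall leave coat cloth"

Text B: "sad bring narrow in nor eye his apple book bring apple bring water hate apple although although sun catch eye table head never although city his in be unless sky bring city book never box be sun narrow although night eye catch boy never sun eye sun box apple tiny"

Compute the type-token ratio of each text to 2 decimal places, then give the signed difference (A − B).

TTR(A) = 42/46 = 0.91
TTR(B) = 25/50 = 0.50
Difference = 0.91 − 0.50 = 0.41

0.41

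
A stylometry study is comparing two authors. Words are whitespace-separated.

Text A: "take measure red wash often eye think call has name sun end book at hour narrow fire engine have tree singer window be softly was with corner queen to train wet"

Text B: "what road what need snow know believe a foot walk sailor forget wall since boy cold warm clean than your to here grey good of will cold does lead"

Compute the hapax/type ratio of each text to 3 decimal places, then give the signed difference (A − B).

0.074

A: hapax=31, V=31, ratio=1.000
B: hapax=25, V=27, ratio=0.926
Difference = 1.000 − 0.926 = 0.074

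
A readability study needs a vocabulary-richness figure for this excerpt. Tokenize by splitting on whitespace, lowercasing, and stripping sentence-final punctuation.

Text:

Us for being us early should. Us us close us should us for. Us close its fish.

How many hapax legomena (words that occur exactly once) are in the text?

4

Frequencies: us:7, for:2, should:2, close:2, being:1, early:1, its:1, fish:1
Hapax (freq=1): being, early, fish, its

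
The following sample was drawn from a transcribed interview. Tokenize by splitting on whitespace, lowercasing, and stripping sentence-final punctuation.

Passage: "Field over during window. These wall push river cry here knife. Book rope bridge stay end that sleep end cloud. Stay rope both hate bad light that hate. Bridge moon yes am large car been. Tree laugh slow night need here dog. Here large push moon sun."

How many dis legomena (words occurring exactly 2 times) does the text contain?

Frequencies: here:3, push:2, rope:2, bridge:2, stay:2, end:2, that:2, hate:2, moon:2, large:2, field:1, over:1, during:1, window:1, these:1, wall:1, river:1, cry:1, knife:1, book:1, … (16 more, each freq 1)
Words with frequency 2: bridge, end, hate, large, moon, push, rope, stay, that

9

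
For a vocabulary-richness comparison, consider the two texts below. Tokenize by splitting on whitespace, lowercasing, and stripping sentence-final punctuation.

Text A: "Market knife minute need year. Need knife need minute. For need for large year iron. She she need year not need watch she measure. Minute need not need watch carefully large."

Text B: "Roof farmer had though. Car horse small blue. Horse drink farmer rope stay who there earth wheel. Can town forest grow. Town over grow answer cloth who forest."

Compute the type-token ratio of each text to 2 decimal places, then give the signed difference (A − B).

-0.37

TTR(A) = 13/31 = 0.42
TTR(B) = 22/28 = 0.79
Difference = 0.42 − 0.79 = -0.37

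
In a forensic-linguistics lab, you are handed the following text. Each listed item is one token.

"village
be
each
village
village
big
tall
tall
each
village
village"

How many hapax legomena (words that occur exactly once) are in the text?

Frequencies: village:5, each:2, tall:2, be:1, big:1
Hapax (freq=1): be, big

2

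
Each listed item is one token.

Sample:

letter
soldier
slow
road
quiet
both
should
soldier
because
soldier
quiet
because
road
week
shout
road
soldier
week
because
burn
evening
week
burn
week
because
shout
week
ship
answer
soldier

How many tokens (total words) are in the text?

Tokens: letter, soldier, slow, road, quiet, both, should, soldier, because, soldier, quiet, because, road, week, shout, road, soldier, week, because, burn, evening, week, burn, week, because, shout, week, ship, answer, soldier
N = 30

30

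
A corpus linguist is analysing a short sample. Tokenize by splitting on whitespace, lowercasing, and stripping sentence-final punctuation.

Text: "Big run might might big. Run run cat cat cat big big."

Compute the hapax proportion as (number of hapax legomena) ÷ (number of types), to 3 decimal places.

0.000

Frequencies: big:4, run:3, cat:3, might:2
Hapax count = 0; type count = 4.
Ratio = 0 / 4 = 0.000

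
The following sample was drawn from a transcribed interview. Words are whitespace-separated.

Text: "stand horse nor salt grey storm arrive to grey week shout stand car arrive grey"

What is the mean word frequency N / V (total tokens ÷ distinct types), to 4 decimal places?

N = 15 tokens, V = 11 types.
Mean frequency = N / V = 15 / 11 = 1.3636

1.3636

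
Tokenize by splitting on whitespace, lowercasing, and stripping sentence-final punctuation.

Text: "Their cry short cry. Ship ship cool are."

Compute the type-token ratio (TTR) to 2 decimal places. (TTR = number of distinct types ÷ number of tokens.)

N = 8 tokens, V = 6 types.
TTR = V / N = 6 / 8 = 0.75

0.75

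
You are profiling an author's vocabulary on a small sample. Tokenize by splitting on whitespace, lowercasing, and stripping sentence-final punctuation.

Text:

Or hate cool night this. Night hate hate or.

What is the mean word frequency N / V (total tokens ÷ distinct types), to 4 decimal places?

1.8000

N = 9 tokens, V = 5 types.
Mean frequency = N / V = 9 / 5 = 1.8000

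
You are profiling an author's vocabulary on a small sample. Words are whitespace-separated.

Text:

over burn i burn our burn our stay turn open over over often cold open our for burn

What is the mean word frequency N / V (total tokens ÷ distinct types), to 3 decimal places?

1.800

N = 18 tokens, V = 10 types.
Mean frequency = N / V = 18 / 10 = 1.800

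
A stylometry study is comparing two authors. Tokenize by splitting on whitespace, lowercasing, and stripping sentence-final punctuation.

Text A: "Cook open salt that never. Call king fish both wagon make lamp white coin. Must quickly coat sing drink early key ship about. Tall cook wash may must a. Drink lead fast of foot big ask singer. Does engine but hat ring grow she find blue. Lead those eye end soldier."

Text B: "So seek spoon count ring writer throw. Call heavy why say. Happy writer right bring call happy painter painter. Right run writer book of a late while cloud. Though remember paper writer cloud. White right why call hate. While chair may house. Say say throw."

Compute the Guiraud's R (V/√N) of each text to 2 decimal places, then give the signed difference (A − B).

A: V=47, N=51, R=6.58
B: V=30, N=45, R=4.47
Difference = 6.58 − 4.47 = 2.11

2.11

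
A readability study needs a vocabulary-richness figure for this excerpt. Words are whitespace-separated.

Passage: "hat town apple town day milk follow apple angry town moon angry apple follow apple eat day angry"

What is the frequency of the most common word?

4

Frequencies: apple:4, town:3, angry:3, day:2, follow:2, hat:1, milk:1, moon:1, eat:1
Most common: 'apple' with frequency 4.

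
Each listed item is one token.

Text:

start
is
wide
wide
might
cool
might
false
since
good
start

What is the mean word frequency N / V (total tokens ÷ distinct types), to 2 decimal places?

N = 11 tokens, V = 8 types.
Mean frequency = N / V = 11 / 8 = 1.38

1.38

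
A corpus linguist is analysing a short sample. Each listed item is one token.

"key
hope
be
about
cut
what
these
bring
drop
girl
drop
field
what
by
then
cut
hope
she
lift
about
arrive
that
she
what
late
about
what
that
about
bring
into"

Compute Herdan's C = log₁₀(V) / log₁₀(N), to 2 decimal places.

N = 31, V = 19.
log₁₀(V) = 1.278754, log₁₀(N) = 1.491362
C = 1.278754 / 1.491362 = 0.86

0.86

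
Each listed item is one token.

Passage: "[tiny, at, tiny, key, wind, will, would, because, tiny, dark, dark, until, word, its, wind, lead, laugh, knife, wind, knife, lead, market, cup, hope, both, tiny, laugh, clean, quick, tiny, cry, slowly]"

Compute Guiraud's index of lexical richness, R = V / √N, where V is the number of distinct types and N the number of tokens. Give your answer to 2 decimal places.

N = 32, V = 22.
√N = 5.656854
R = 22 / 5.656854 = 3.89

3.89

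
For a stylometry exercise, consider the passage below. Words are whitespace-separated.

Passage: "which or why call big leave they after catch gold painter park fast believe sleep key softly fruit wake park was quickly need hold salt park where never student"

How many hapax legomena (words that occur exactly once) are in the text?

26

Frequencies: park:3, which:1, or:1, why:1, call:1, big:1, leave:1, they:1, after:1, catch:1, gold:1, painter:1, fast:1, believe:1, sleep:1, key:1, softly:1, fruit:1, wake:1, was:1, … (7 more, each freq 1)
Hapax (freq=1): after, believe, big, call, catch, fast, fruit, gold, hold, key, leave, need, never, or, painter, quickly, salt, sleep, softly, student, they, wake, was, where, which, why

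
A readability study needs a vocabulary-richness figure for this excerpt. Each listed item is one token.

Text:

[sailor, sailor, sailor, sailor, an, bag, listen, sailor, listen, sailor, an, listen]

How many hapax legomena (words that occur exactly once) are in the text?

1

Frequencies: sailor:6, listen:3, an:2, bag:1
Hapax (freq=1): bag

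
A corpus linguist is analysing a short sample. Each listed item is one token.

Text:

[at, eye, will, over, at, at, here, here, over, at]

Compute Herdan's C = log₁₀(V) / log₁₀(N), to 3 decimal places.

N = 10, V = 5.
log₁₀(V) = 0.698970, log₁₀(N) = 1.000000
C = 0.698970 / 1.000000 = 0.699

0.699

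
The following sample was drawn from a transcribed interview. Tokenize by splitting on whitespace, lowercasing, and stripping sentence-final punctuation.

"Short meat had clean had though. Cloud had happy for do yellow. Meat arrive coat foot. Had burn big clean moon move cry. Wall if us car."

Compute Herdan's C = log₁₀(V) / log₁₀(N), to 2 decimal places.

0.94

N = 27, V = 22.
log₁₀(V) = 1.342423, log₁₀(N) = 1.431364
C = 1.342423 / 1.431364 = 0.94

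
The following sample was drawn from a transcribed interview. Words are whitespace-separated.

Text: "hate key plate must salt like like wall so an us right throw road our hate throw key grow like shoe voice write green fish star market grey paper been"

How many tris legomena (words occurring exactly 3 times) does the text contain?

1

Frequencies: like:3, hate:2, key:2, throw:2, plate:1, must:1, salt:1, wall:1, so:1, an:1, us:1, right:1, road:1, our:1, grow:1, shoe:1, voice:1, write:1, green:1, fish:1, … (5 more, each freq 1)
Words with frequency 3: like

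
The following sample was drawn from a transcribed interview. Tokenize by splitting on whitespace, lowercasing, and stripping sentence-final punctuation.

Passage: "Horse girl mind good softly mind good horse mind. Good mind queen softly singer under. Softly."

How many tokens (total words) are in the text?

16

Tokens: horse, girl, mind, good, softly, mind, good, horse, mind, good, mind, queen, softly, singer, under, softly
N = 16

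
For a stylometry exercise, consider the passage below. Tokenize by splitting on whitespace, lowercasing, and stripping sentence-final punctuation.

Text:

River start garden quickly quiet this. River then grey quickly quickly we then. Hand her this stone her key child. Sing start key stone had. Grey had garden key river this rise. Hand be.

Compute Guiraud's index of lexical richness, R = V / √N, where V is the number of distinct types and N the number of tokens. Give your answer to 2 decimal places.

N = 34, V = 18.
√N = 5.830952
R = 18 / 5.830952 = 3.09

3.09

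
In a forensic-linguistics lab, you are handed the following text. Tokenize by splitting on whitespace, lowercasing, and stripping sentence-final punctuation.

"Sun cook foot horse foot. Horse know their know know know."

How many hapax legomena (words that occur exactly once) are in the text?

3

Frequencies: know:4, foot:2, horse:2, sun:1, cook:1, their:1
Hapax (freq=1): cook, sun, their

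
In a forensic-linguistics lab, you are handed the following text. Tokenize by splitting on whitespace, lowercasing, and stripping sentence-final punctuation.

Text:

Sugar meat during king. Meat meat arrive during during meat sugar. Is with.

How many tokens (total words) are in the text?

13

Tokens: sugar, meat, during, king, meat, meat, arrive, during, during, meat, sugar, is, with
N = 13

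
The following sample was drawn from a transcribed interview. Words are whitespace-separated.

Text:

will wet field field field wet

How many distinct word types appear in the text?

Distinct types: {field, wet, will}
V = 3

3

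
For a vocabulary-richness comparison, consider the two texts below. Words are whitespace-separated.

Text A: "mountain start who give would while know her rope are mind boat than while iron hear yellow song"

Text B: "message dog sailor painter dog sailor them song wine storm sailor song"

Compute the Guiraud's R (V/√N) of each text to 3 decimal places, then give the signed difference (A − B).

A: V=17, N=18, R=4.007
B: V=8, N=12, R=2.309
Difference = 4.007 − 2.309 = 1.698

1.698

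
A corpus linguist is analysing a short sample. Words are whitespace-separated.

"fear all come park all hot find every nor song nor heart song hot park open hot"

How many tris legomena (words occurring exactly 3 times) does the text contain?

Frequencies: hot:3, all:2, park:2, nor:2, song:2, fear:1, come:1, find:1, every:1, heart:1, open:1
Words with frequency 3: hot

1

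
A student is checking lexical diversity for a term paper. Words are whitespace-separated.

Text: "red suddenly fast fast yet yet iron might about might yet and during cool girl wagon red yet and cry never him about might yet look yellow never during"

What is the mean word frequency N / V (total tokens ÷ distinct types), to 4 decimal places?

N = 29 tokens, V = 17 types.
Mean frequency = N / V = 29 / 17 = 1.7059

1.7059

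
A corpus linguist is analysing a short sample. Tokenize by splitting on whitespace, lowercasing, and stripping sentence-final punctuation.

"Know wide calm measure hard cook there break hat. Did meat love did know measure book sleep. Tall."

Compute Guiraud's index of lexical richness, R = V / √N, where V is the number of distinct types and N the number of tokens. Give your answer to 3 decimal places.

N = 18, V = 15.
√N = 4.242641
R = 15 / 4.242641 = 3.536

3.536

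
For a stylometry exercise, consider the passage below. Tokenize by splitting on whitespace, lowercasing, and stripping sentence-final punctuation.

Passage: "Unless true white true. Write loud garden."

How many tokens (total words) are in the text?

Tokens: unless, true, white, true, write, loud, garden
N = 7

7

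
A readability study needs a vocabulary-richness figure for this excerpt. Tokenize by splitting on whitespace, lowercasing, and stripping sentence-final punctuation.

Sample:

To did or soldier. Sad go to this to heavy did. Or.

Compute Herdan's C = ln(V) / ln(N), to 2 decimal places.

0.84

N = 12, V = 8.
ln(V) = 2.079442, ln(N) = 2.484907
C = 2.079442 / 2.484907 = 0.84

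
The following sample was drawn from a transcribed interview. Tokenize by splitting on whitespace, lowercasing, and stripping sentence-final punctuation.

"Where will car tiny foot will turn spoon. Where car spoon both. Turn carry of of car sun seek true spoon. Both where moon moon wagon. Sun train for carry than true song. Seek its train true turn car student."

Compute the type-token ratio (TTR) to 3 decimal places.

0.525

N = 40 tokens, V = 21 types.
TTR = V / N = 21 / 40 = 0.525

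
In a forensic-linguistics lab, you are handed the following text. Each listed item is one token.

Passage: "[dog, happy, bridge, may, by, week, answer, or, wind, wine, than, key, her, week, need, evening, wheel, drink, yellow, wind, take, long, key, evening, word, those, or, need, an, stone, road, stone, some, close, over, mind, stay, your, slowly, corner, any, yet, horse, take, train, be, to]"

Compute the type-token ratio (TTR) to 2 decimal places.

0.83

N = 47 tokens, V = 39 types.
TTR = V / N = 39 / 47 = 0.83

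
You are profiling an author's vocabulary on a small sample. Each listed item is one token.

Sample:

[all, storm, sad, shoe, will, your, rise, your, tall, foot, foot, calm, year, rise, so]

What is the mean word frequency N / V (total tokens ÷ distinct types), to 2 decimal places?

N = 15 tokens, V = 12 types.
Mean frequency = N / V = 15 / 12 = 1.25

1.25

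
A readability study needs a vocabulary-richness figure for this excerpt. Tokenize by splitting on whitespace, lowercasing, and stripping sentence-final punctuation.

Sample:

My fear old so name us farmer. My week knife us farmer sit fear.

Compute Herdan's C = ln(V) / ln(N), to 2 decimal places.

0.87

N = 14, V = 10.
ln(V) = 2.302585, ln(N) = 2.639057
C = 2.302585 / 2.639057 = 0.87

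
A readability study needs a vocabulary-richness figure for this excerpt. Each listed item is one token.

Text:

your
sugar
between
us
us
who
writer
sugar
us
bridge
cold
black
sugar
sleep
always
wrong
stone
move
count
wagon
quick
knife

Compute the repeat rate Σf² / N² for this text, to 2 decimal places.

0.07

Frequencies: sugar:3, us:3, your:1, between:1, who:1, writer:1, bridge:1, cold:1, black:1, sleep:1, always:1, wrong:1, stone:1, move:1, count:1, wagon:1, quick:1, knife:1
Σf² = 34; N² = 484
Repeat rate = 34 / 484 = 0.07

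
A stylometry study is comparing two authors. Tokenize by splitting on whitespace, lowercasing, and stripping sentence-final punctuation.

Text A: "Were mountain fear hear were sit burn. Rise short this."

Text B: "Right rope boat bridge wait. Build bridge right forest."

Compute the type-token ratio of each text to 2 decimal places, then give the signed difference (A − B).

TTR(A) = 9/10 = 0.90
TTR(B) = 7/9 = 0.78
Difference = 0.90 − 0.78 = 0.12

0.12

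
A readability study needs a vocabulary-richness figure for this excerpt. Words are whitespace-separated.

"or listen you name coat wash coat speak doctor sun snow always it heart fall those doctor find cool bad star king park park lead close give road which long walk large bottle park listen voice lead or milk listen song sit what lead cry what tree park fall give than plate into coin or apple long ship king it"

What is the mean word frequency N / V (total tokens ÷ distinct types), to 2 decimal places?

1.40

N = 60 tokens, V = 43 types.
Mean frequency = N / V = 60 / 43 = 1.40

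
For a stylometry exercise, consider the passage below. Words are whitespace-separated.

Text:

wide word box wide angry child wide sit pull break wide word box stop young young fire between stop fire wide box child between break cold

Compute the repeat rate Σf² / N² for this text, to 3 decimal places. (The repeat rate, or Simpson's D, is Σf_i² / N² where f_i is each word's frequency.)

0.098

Frequencies: wide:5, box:3, word:2, child:2, break:2, stop:2, young:2, fire:2, between:2, angry:1, sit:1, pull:1, cold:1
Σf² = 66; N² = 676
Repeat rate = 66 / 676 = 0.098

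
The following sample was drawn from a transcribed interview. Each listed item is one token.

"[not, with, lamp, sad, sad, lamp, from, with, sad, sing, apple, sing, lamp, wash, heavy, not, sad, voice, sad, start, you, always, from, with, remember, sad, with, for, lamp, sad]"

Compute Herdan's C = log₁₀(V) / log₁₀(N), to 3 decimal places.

0.796

N = 30, V = 15.
log₁₀(V) = 1.176091, log₁₀(N) = 1.477121
C = 1.176091 / 1.477121 = 0.796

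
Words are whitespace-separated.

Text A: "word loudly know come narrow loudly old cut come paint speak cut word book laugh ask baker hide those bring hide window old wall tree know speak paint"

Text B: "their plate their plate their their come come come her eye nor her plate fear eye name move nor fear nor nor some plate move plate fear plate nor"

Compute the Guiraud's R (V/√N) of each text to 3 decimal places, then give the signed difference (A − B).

1.734

A: V=19, N=28, R=3.591
B: V=10, N=29, R=1.857
Difference = 3.591 − 1.857 = 1.734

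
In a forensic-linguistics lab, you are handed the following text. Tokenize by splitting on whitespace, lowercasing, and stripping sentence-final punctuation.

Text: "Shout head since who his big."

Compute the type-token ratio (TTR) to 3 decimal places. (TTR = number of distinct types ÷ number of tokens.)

1.000

N = 6 tokens, V = 6 types.
TTR = V / N = 6 / 6 = 1.000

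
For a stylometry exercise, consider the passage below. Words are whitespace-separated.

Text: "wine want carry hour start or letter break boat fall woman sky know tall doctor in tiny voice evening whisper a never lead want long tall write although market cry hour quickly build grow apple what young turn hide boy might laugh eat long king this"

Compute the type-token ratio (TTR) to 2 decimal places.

N = 46 tokens, V = 42 types.
TTR = V / N = 42 / 46 = 0.91

0.91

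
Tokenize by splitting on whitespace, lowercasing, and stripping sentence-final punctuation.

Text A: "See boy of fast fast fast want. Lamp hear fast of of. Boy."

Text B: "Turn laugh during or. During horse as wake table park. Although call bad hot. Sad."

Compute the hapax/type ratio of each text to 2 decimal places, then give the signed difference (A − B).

A: hapax=4, V=7, ratio=0.57
B: hapax=13, V=14, ratio=0.93
Difference = 0.57 − 0.93 = -0.36

-0.36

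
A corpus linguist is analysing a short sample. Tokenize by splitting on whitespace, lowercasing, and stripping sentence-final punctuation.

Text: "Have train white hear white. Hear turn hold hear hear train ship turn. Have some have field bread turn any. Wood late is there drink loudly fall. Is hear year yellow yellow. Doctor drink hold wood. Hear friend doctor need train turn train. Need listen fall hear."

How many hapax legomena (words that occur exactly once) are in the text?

Frequencies: hear:7, train:4, turn:4, have:3, white:2, hold:2, wood:2, is:2, drink:2, fall:2, yellow:2, doctor:2, need:2, ship:1, some:1, field:1, bread:1, any:1, late:1, there:1, … (4 more, each freq 1)
Hapax (freq=1): any, bread, field, friend, late, listen, loudly, ship, some, there, year

11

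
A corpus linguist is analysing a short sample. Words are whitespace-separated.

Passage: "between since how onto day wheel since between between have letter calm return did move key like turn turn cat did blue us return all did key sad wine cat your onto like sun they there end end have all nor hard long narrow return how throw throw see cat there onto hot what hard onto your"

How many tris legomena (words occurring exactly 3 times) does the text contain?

Frequencies: onto:4, between:3, return:3, did:3, cat:3, since:2, how:2, have:2, key:2, like:2, turn:2, all:2, your:2, there:2, end:2, hard:2, throw:2, day:1, wheel:1, letter:1, … (14 more, each freq 1)
Words with frequency 3: between, cat, did, return

4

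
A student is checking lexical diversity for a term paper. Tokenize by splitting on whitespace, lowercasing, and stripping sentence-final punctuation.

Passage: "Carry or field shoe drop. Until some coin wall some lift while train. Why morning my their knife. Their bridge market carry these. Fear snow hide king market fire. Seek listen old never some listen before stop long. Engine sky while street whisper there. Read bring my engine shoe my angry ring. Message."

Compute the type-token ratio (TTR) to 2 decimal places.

0.79

N = 53 tokens, V = 42 types.
TTR = V / N = 42 / 53 = 0.79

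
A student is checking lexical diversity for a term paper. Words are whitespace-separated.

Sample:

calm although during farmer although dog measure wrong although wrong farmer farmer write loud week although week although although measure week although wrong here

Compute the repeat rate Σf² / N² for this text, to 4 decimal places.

Frequencies: although:7, farmer:3, wrong:3, week:3, measure:2, calm:1, during:1, dog:1, write:1, loud:1, here:1
Σf² = 86; N² = 576
Repeat rate = 86 / 576 = 0.1493

0.1493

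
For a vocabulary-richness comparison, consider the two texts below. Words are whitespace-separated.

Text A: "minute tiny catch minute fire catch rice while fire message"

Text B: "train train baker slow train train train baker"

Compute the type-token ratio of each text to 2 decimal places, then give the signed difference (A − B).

TTR(A) = 7/10 = 0.70
TTR(B) = 3/8 = 0.38
Difference = 0.70 − 0.38 = 0.32

0.32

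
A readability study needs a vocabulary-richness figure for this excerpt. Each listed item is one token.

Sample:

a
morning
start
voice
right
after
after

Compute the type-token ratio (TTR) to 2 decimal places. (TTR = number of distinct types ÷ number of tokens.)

N = 7 tokens, V = 6 types.
TTR = V / N = 6 / 7 = 0.86

0.86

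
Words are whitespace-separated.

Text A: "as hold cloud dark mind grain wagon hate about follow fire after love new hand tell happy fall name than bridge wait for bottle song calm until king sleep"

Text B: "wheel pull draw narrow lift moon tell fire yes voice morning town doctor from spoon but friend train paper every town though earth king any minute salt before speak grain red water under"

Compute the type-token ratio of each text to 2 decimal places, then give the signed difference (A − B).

TTR(A) = 29/29 = 1.00
TTR(B) = 32/33 = 0.97
Difference = 1.00 − 0.97 = 0.03

0.03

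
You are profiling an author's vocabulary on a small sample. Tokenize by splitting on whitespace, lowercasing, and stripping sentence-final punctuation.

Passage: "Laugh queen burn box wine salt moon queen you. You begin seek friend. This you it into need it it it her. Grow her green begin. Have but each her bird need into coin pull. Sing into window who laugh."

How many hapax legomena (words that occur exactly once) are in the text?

Frequencies: it:4, you:3, into:3, her:3, laugh:2, queen:2, begin:2, need:2, burn:1, box:1, wine:1, salt:1, moon:1, seek:1, friend:1, this:1, grow:1, green:1, have:1, but:1, … (7 more, each freq 1)
Hapax (freq=1): bird, box, burn, but, coin, each, friend, green, grow, have, moon, pull, salt, seek, sing, this, who, window, wine

19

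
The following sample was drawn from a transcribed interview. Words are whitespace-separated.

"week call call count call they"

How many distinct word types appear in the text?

Distinct types: {call, count, they, week}
V = 4

4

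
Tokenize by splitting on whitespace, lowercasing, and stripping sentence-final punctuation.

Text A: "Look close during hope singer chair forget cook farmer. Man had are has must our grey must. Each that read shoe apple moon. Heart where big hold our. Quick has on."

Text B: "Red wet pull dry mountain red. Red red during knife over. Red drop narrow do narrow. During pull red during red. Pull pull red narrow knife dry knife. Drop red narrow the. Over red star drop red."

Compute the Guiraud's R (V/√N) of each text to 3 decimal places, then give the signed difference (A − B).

A: V=28, N=31, R=5.029
B: V=13, N=37, R=2.137
Difference = 5.029 − 2.137 = 2.892

2.892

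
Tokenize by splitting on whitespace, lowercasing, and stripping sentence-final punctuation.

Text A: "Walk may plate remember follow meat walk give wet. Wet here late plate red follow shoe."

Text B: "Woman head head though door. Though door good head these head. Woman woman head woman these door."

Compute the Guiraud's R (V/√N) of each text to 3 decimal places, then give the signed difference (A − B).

A: V=12, N=16, R=3.000
B: V=6, N=17, R=1.455
Difference = 3.000 − 1.455 = 1.545

1.545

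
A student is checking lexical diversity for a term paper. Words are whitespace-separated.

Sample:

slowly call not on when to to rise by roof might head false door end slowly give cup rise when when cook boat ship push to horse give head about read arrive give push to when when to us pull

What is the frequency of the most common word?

5

Frequencies: when:5, to:5, give:3, slowly:2, rise:2, head:2, push:2, call:1, not:1, on:1, by:1, roof:1, might:1, false:1, door:1, end:1, cup:1, cook:1, boat:1, ship:1, … (6 more, each freq 1)
Most common: 'when' with frequency 5.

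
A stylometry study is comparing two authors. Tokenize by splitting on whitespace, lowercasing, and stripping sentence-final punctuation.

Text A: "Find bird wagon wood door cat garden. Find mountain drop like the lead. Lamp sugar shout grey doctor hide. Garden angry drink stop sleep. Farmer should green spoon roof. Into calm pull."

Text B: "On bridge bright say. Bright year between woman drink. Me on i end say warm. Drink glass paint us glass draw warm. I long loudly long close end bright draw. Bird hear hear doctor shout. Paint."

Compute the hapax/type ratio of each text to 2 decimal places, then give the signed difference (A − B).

A: hapax=28, V=30, ratio=0.93
B: hapax=11, V=23, ratio=0.48
Difference = 0.93 − 0.48 = 0.45

0.45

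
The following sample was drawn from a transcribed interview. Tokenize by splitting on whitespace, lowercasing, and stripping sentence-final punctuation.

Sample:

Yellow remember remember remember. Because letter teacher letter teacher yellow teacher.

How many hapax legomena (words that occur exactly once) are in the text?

Frequencies: remember:3, teacher:3, yellow:2, letter:2, because:1
Hapax (freq=1): because

1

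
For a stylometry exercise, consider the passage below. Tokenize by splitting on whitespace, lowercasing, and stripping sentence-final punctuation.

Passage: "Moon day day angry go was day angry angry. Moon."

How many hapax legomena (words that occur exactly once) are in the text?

Frequencies: day:3, angry:3, moon:2, go:1, was:1
Hapax (freq=1): go, was

2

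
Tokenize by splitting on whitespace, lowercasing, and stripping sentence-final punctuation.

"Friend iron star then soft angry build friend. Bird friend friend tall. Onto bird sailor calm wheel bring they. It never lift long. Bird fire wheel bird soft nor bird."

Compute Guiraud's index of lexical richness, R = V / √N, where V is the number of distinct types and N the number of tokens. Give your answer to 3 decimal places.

N = 30, V = 21.
√N = 5.477226
R = 21 / 5.477226 = 3.834

3.834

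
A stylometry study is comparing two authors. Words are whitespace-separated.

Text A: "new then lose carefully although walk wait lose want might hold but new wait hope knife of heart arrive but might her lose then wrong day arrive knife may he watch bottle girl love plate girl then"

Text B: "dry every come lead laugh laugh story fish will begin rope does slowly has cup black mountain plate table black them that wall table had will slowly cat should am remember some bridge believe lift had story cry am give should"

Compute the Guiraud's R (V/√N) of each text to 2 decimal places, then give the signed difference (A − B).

-0.73

A: V=26, N=37, R=4.27
B: V=32, N=41, R=5.00
Difference = 4.27 − 5.00 = -0.73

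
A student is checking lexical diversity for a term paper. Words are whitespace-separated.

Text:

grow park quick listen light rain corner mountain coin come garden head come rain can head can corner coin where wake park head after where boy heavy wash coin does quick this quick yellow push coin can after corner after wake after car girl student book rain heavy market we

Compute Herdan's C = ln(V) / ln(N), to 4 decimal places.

0.8608

N = 50, V = 29.
ln(V) = 3.367296, ln(N) = 3.912023
C = 3.367296 / 3.912023 = 0.8608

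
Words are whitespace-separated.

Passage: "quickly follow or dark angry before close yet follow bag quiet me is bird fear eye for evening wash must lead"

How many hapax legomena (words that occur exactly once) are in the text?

Frequencies: follow:2, quickly:1, or:1, dark:1, angry:1, before:1, close:1, yet:1, bag:1, quiet:1, me:1, is:1, bird:1, fear:1, eye:1, for:1, evening:1, wash:1, must:1, lead:1
Hapax (freq=1): angry, bag, before, bird, close, dark, evening, eye, fear, for, is, lead, me, must, or, quickly, quiet, wash, yet

19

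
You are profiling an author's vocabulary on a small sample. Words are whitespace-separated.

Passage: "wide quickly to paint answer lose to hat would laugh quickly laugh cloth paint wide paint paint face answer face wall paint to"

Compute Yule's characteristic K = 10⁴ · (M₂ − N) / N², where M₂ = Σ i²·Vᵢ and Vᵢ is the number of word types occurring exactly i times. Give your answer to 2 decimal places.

680.53

Frequencies: paint:5, to:3, wide:2, quickly:2, answer:2, laugh:2, face:2, lose:1, hat:1, would:1, cloth:1, wall:1
N = 23. Frequency spectrum: V_1=5, V_2=5, V_3=1, V_5=1
M₂ = 1²·5 + 2²·5 + 3²·1 + 5²·1 = 59
K = 10000 × (59 − 23) / 23² = 680.53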